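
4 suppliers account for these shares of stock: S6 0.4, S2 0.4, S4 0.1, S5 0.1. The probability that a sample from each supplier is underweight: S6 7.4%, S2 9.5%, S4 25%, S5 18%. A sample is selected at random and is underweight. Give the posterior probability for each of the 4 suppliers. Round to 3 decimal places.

Unnormalized posteriors (prior × likelihood):
  S6: 0.4 × 0.074 = 0.0296
  S2: 0.4 × 0.095 = 0.038
  S4: 0.1 × 0.25 = 0.025
  S5: 0.1 × 0.18 = 0.018
Total = 0.1106.
P(S6 | underweight) = 0.0296/0.1106 ≈ 0.268
P(S2 | underweight) = 0.038/0.1106 ≈ 0.344
P(S4 | underweight) = 0.025/0.1106 ≈ 0.226
P(S5 | underweight) = 0.018/0.1106 ≈ 0.163
(Check: 0.268+0.344+0.226+0.163 = 1.001.)

S6 0.268, S2 0.344, S4 0.226, S5 0.163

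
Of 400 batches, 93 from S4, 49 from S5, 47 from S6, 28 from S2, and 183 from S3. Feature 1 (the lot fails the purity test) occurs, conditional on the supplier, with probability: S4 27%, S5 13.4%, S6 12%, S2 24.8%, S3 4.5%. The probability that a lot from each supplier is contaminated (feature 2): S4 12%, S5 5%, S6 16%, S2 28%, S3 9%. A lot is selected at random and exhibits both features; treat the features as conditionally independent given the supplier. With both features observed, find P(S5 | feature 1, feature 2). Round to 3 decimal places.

Unnormalized posteriors (prior × likelihood):
  S4: 0.2325 × 0.27 × 0.12 = 0.007533
  S5: 0.1225 × 0.134 × 0.05 = 0.00082075
  S6: 0.1175 × 0.12 × 0.16 = 0.002256
  S2: 0.07 × 0.248 × 0.28 = 0.0048608
  S3: 0.4575 × 0.045 × 0.09 = 0.001852875
Total = 0.017323425.
P(S5 | evidence) = 0.00082075 / 0.017323425 ≈ 0.047.

0.047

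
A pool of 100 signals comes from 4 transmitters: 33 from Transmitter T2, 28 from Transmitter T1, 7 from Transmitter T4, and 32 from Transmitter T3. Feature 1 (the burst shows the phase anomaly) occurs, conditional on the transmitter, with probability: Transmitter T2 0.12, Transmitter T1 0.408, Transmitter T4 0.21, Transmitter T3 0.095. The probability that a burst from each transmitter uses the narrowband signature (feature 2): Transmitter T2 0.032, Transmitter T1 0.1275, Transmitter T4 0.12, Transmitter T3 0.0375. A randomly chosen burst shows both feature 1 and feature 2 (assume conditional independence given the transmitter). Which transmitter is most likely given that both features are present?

Prior × likelihood for each hypothesis:
  Transmitter T2: 0.33 × 0.12 × 0.032 = 0.0012672
  Transmitter T1: 0.28 × 0.408 × 0.1275 = 0.0145656
  Transmitter T4: 0.07 × 0.21 × 0.12 = 0.001764
  Transmitter T3: 0.32 × 0.095 × 0.0375 = 0.00114
Normalizing constant = 0.0187368.
Largest term belongs to Transmitter T1, so Transmitter T1 is most probable.

Transmitter T1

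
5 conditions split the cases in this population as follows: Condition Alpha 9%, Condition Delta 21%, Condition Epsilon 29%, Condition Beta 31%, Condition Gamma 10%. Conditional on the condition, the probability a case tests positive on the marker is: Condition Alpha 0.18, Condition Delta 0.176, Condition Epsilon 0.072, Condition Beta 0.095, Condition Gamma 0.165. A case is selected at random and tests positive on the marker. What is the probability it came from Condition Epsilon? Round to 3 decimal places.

0.174

Prior × likelihood for each hypothesis:
  Condition Alpha: 0.09 × 0.18 = 0.0162
  Condition Delta: 0.21 × 0.176 = 0.03696
  Condition Epsilon: 0.29 × 0.072 = 0.02088
  Condition Beta: 0.31 × 0.095 = 0.02945
  Condition Gamma: 0.1 × 0.165 = 0.0165
Normalizing constant = 0.11999.
P(Condition Epsilon | evidence) = 0.02088 / 0.11999 ≈ 0.174.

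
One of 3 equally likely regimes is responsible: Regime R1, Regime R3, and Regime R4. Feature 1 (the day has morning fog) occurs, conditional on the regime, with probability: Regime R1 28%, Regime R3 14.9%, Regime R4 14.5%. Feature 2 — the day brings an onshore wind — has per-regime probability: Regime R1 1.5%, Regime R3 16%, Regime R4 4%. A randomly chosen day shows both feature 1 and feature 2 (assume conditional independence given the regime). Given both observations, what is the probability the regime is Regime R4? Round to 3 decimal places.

0.171

With a uniform prior (1/3 each), posterior ∝ likelihood:
  Regime R1: 0.28 × 0.015 = 0.0042
  Regime R3: 0.149 × 0.16 = 0.02384
  Regime R4: 0.145 × 0.04 = 0.0058
Normalizing constant = 0.03384.
P(Regime R4 | evidence) = 0.0058 / 0.03384 ≈ 0.171.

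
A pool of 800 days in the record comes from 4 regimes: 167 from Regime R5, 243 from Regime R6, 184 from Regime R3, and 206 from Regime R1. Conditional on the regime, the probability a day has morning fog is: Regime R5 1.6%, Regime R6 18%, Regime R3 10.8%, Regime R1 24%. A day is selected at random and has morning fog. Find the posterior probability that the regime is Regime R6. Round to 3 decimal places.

Prior × likelihood for each hypothesis:
  Regime R5: 0.20875 × 0.016 = 0.00334
  Regime R6: 0.30375 × 0.18 = 0.054675
  Regime R3: 0.23 × 0.108 = 0.02484
  Regime R1: 0.2575 × 0.24 = 0.0618
Sum = 0.144655.
P(Regime R6 | evidence) = 0.054675 / 0.144655 ≈ 0.378.

0.378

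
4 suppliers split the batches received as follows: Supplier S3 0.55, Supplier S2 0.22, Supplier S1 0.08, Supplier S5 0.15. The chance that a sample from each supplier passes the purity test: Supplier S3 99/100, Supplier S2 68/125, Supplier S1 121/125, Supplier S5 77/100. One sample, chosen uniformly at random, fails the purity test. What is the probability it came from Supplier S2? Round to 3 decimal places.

Taking complements, P(off-spec | each) = Supplier S3 0.01, Supplier S2 0.456, Supplier S1 0.032, Supplier S5 0.23.
Prior × likelihood for each hypothesis:
  Supplier S3: 0.55 × 0.01 = 0.0055
  Supplier S2: 0.22 × 0.456 = 0.10032
  Supplier S1: 0.08 × 0.032 = 0.00256
  Supplier S5: 0.15 × 0.23 = 0.0345
Sum = 0.14288.
P(Supplier S2 | evidence) = 0.10032 / 0.14288 ≈ 0.702.

0.702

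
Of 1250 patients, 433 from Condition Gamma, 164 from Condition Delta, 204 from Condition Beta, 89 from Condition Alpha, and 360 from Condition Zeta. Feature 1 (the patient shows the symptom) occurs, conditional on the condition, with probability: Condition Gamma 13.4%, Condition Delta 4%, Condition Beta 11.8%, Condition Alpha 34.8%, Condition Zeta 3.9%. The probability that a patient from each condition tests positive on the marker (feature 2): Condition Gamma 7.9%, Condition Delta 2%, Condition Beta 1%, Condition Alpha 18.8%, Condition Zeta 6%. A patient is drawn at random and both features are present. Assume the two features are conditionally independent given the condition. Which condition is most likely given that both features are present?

Condition Alpha

Unnormalized posteriors (prior × likelihood):
  Condition Gamma: 0.3464 × 0.134 × 0.079 = 0.0036669904
  Condition Delta: 0.1312 × 0.04 × 0.02 = 0.00010496
  Condition Beta: 0.1632 × 0.118 × 0.01 = 0.000192576
  Condition Alpha: 0.0712 × 0.348 × 0.188 = 0.0046581888
  Condition Zeta: 0.288 × 0.039 × 0.06 = 0.00067392
Normalizing constant = 0.0092966352.
Largest term belongs to Condition Alpha, so Condition Alpha is most probable.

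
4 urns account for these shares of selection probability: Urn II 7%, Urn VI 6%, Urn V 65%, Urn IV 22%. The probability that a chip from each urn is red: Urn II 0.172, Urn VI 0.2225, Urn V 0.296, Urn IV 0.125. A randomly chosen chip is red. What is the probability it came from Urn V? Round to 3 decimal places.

Prior × likelihood for each hypothesis:
  Urn II: 0.07 × 0.172 = 0.01204
  Urn VI: 0.06 × 0.2225 = 0.01335
  Urn V: 0.65 × 0.296 = 0.1924
  Urn IV: 0.22 × 0.125 = 0.0275
Normalizing constant = 0.24529.
P(Urn V | evidence) = 0.1924 / 0.24529 ≈ 0.784.

0.784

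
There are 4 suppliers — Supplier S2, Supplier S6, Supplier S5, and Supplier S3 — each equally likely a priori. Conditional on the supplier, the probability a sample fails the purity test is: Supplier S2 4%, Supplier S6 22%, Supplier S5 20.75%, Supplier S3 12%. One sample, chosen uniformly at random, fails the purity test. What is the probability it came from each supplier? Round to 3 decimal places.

Supplier S2 0.068, Supplier S6 0.374, Supplier S5 0.353, Supplier S3 0.204

Since the prior is uniform, the posterior is proportional to the likelihood:
  Supplier S2: 0.04
  Supplier S6: 0.22
  Supplier S5: 0.2075
  Supplier S3: 0.12
Total = 0.5875.
P(Supplier S2 | off-spec) = 0.04/0.5875 ≈ 0.068
P(Supplier S6 | off-spec) = 0.22/0.5875 ≈ 0.374
P(Supplier S5 | off-spec) = 0.2075/0.5875 ≈ 0.353
P(Supplier S3 | off-spec) = 0.12/0.5875 ≈ 0.204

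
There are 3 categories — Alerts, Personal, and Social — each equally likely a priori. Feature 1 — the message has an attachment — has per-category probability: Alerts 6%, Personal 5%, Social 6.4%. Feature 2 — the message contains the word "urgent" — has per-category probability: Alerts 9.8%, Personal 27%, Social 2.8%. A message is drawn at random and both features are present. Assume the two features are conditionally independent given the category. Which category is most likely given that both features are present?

Personal

With a uniform prior (1/3 each), posterior ∝ likelihood:
  Alerts: 0.06 × 0.098 = 0.00588
  Personal: 0.05 × 0.27 = 0.0135
  Social: 0.064 × 0.028 = 0.001792
Total = 0.021172.
Largest term belongs to Personal, so Personal is most probable.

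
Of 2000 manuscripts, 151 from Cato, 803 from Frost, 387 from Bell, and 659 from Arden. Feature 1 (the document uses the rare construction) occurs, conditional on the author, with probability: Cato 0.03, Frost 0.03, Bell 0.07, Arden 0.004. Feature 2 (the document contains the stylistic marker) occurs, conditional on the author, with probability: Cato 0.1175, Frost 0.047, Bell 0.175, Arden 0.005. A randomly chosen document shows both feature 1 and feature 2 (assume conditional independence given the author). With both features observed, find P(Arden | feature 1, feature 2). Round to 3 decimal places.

0.002

By Bayes' rule, posterior ∝ prior × likelihood:
  Cato: 0.0755 × 0.03 × 0.1175 = 0.0002661375
  Frost: 0.4015 × 0.03 × 0.047 = 0.000566115
  Bell: 0.1935 × 0.07 × 0.175 = 0.002370375
  Arden: 0.3295 × 0.004 × 0.005 = 0.00000659
Normalizing constant = 0.0032092175.
P(Arden | evidence) = 0.00000659 / 0.0032092175 ≈ 0.002.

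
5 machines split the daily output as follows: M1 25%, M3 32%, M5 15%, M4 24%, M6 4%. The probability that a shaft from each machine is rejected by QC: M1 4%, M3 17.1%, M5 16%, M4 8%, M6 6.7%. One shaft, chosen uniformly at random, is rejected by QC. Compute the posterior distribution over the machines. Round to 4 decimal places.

Prior × likelihood for each hypothesis:
  M1: 0.25 × 0.04 = 0.01
  M3: 0.32 × 0.171 = 0.05472
  M5: 0.15 × 0.16 = 0.024
  M4: 0.24 × 0.08 = 0.0192
  M6: 0.04 × 0.067 = 0.00268
Sum = 0.1106.
P(M1 | rejected) = 0.01/0.1106 ≈ 0.0904
P(M3 | rejected) = 0.05472/0.1106 ≈ 0.4948
P(M5 | rejected) = 0.024/0.1106 ≈ 0.2170
P(M4 | rejected) = 0.0192/0.1106 ≈ 0.1736
P(M6 | rejected) = 0.00268/0.1106 ≈ 0.0242
(Check: 0.0904+0.4948+0.2170+0.1736+0.0242 = 1.0000.)

M1 0.0904, M3 0.4948, M5 0.2170, M4 0.1736, M6 0.0242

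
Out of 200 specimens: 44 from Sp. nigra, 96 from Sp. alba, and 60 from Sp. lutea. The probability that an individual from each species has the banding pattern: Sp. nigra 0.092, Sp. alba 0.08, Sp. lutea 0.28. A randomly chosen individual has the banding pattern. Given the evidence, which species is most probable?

Compute prior × likelihood for every hypothesis:
  Sp. nigra: 0.22 × 0.092 = 0.02024
  Sp. alba: 0.48 × 0.08 = 0.0384
  Sp. lutea: 0.3 × 0.28 = 0.084
Normalizing constant = 0.14264.
Largest term belongs to Sp. lutea, so Sp. lutea is most probable.

Sp. lutea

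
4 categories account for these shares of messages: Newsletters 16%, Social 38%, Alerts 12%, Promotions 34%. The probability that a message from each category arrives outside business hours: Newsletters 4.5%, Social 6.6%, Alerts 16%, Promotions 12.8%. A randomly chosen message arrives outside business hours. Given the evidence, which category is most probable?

Promotions

Unnormalized posteriors (prior × likelihood):
  Newsletters: 0.16 × 0.045 = 0.0072
  Social: 0.38 × 0.066 = 0.02508
  Alerts: 0.12 × 0.16 = 0.0192
  Promotions: 0.34 × 0.128 = 0.04352
Total = 0.095.
Largest term belongs to Promotions, so Promotions is most probable.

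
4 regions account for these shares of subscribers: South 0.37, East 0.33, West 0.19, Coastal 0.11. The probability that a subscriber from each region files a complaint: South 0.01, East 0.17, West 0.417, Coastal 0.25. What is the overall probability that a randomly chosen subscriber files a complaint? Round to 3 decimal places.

By Bayes' rule, posterior ∝ prior × likelihood:
  South: 0.37 × 0.01 = 0.0037
  East: 0.33 × 0.17 = 0.0561
  West: 0.19 × 0.417 = 0.07923
  Coastal: 0.11 × 0.25 = 0.0275
P(complaint) = 0.0037 + 0.0561 + 0.07923 + 0.0275 = 0.16653 → 0.167.

0.167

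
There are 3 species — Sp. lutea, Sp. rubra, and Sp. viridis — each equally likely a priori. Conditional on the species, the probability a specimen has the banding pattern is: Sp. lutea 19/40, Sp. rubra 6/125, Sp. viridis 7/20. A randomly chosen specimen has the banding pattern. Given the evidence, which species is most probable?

Sp. lutea

With a uniform prior (1/3 each), posterior ∝ likelihood:
  Sp. lutea: 0.475
  Sp. rubra: 0.048
  Sp. viridis: 0.35
Total = 0.873.
Largest term belongs to Sp. lutea, so Sp. lutea is most probable.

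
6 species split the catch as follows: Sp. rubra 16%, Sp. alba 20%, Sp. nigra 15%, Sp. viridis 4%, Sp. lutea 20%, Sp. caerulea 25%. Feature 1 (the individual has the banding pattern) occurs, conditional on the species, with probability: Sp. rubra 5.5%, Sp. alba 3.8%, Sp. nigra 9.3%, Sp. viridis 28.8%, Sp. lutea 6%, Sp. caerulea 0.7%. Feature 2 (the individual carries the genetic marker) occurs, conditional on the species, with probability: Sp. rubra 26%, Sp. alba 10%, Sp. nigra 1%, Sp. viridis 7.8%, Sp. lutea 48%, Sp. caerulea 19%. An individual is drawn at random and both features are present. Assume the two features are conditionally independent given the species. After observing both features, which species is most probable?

Unnormalized posteriors (prior × likelihood):
  Sp. rubra: 0.16 × 0.055 × 0.26 = 0.002288
  Sp. alba: 0.2 × 0.038 × 0.1 = 0.00076
  Sp. nigra: 0.15 × 0.093 × 0.01 = 0.0001395
  Sp. viridis: 0.04 × 0.288 × 0.078 = 0.00089856
  Sp. lutea: 0.2 × 0.06 × 0.48 = 0.00576
  Sp. caerulea: 0.25 × 0.007 × 0.19 = 0.0003325
Total = 0.01017856.
Largest term belongs to Sp. lutea, so Sp. lutea is most probable.

Sp. lutea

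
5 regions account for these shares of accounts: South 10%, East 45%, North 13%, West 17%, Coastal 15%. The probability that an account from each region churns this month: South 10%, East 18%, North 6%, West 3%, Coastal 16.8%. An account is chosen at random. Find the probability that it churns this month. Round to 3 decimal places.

By Bayes' rule, posterior ∝ prior × likelihood:
  South: 0.1 × 0.1 = 0.01
  East: 0.45 × 0.18 = 0.081
  North: 0.13 × 0.06 = 0.0078
  West: 0.17 × 0.03 = 0.0051
  Coastal: 0.15 × 0.168 = 0.0252
P(churn) = 0.01 + 0.081 + 0.0078 + 0.0051 + 0.0252 = 0.1291 → 0.129.

0.129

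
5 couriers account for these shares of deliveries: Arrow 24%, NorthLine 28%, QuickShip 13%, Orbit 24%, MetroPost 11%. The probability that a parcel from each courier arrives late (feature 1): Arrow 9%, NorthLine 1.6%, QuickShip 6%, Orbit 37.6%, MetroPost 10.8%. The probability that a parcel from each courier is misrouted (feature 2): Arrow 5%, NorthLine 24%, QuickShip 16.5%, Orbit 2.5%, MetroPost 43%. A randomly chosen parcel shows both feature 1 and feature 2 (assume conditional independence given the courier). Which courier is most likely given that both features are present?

MetroPost

Compute prior × likelihood for every hypothesis:
  Arrow: 0.24 × 0.09 × 0.05 = 0.00108
  NorthLine: 0.28 × 0.016 × 0.24 = 0.0010752
  QuickShip: 0.13 × 0.06 × 0.165 = 0.001287
  Orbit: 0.24 × 0.376 × 0.025 = 0.002256
  MetroPost: 0.11 × 0.108 × 0.43 = 0.0051084
Normalizing constant = 0.0108066.
Largest term belongs to MetroPost, so MetroPost is most probable.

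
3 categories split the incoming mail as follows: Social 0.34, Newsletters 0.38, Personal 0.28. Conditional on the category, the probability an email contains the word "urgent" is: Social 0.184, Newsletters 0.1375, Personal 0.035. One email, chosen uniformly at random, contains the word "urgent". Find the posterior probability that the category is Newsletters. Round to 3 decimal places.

0.419

By Bayes' rule, posterior ∝ prior × likelihood:
  Social: 0.34 × 0.184 = 0.06256
  Newsletters: 0.38 × 0.1375 = 0.05225
  Personal: 0.28 × 0.035 = 0.0098
Normalizing constant = 0.12461.
P(Newsletters | evidence) = 0.05225 / 0.12461 ≈ 0.419.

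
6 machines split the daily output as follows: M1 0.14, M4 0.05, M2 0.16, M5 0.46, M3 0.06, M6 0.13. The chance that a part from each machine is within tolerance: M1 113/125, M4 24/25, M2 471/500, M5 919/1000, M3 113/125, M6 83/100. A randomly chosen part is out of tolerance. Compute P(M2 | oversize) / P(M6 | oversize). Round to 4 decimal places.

Taking complements, P(oversize | each) = M1 0.096, M4 0.04, M2 0.058, M5 0.081, M3 0.096, M6 0.17.
Unnormalized posteriors (prior × likelihood):
  M1: 0.14 × 0.096 = 0.01344
  M4: 0.05 × 0.04 = 0.002
  M2: 0.16 × 0.058 = 0.00928
  M5: 0.46 × 0.081 = 0.03726
  M3: 0.06 × 0.096 = 0.00576
  M6: 0.13 × 0.17 = 0.0221
Sum = 0.08984.
The ratio is 0.00928 / 0.0221 (the normalizer cancels) = 0.4199.

0.4199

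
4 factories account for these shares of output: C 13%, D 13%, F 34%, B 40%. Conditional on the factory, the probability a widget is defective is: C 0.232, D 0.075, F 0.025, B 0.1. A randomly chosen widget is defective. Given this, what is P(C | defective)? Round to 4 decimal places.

By Bayes' rule, posterior ∝ prior × likelihood:
  C: 0.13 × 0.232 = 0.03016
  D: 0.13 × 0.075 = 0.00975
  F: 0.34 × 0.025 = 0.0085
  B: 0.4 × 0.1 = 0.04
Total = 0.08841.
P(C | evidence) = 0.03016 / 0.08841 ≈ 0.3411.

0.3411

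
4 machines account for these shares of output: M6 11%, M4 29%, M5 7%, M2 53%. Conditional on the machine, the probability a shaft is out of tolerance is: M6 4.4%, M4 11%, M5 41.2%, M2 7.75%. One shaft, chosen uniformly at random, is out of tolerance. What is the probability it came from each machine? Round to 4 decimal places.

Unnormalized posteriors (prior × likelihood):
  M6: 0.11 × 0.044 = 0.00484
  M4: 0.29 × 0.11 = 0.0319
  M5: 0.07 × 0.412 = 0.02884
  M2: 0.53 × 0.0775 = 0.041075
Total = 0.106655.
P(M6 | oversize) = 0.00484/0.106655 ≈ 0.0454
P(M4 | oversize) = 0.0319/0.106655 ≈ 0.2991
P(M5 | oversize) = 0.02884/0.106655 ≈ 0.2704
P(M2 | oversize) = 0.041075/0.106655 ≈ 0.3851

M6 0.0454, M4 0.2991, M5 0.2704, M2 0.3851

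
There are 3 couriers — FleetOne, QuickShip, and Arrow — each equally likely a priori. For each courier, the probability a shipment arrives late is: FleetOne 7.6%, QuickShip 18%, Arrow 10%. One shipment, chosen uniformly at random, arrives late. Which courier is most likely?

Since the prior is uniform, the posterior is proportional to the likelihood:
  FleetOne: 0.076
  QuickShip: 0.18
  Arrow: 0.1
Total = 0.356.
Largest term belongs to QuickShip, so QuickShip is most probable.

QuickShip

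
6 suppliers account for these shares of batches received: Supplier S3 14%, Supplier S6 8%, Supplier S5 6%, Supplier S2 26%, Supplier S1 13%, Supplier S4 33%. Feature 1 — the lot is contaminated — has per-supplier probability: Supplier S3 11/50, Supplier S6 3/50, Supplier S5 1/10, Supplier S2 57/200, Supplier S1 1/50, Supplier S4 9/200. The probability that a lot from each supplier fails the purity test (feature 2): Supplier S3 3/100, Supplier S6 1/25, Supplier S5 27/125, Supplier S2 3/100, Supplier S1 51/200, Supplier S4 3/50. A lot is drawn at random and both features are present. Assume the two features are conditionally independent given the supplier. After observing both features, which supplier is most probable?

Supplier S2

Unnormalized posteriors (prior × likelihood):
  Supplier S3: 0.14 × 0.22 × 0.03 = 0.000924
  Supplier S6: 0.08 × 0.06 × 0.04 = 0.000192
  Supplier S5: 0.06 × 0.1 × 0.216 = 0.001296
  Supplier S2: 0.26 × 0.285 × 0.03 = 0.002223
  Supplier S1: 0.13 × 0.02 × 0.255 = 0.000663
  Supplier S4: 0.33 × 0.045 × 0.06 = 0.000891
Normalizing constant = 0.006189.
Largest term belongs to Supplier S2, so Supplier S2 is most probable.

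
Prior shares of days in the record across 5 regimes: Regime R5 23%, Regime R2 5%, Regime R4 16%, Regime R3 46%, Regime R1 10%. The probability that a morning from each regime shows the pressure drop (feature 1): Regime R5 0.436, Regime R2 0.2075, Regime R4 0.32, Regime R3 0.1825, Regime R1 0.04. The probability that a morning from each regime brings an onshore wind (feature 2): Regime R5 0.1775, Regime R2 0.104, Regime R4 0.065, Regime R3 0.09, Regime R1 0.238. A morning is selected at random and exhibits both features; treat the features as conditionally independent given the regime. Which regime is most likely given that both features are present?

Unnormalized posteriors (prior × likelihood):
  Regime R5: 0.23 × 0.436 × 0.1775 = 0.0177997
  Regime R2: 0.05 × 0.2075 × 0.104 = 0.001079
  Regime R4: 0.16 × 0.32 × 0.065 = 0.003328
  Regime R3: 0.46 × 0.1825 × 0.09 = 0.0075555
  Regime R1: 0.1 × 0.04 × 0.238 = 0.000952
Total = 0.0307142.
Largest term belongs to Regime R5, so Regime R5 is most probable.

Regime R5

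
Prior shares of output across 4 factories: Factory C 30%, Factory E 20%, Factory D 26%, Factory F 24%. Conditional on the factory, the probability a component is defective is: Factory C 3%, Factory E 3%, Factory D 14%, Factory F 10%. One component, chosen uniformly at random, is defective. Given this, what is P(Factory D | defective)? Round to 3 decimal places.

Unnormalized posteriors (prior × likelihood):
  Factory C: 0.3 × 0.03 = 0.009
  Factory E: 0.2 × 0.03 = 0.006
  Factory D: 0.26 × 0.14 = 0.0364
  Factory F: 0.24 × 0.1 = 0.024
Normalizing constant = 0.0754.
P(Factory D | evidence) = 0.0364 / 0.0754 ≈ 0.483.

0.483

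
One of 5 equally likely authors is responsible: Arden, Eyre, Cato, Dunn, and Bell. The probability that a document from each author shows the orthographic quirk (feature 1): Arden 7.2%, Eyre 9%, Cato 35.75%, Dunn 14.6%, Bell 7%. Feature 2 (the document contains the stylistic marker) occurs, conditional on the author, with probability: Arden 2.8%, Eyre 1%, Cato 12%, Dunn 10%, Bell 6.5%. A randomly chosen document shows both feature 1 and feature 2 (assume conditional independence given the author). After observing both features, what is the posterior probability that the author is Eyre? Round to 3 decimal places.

Since the prior is uniform, the posterior is proportional to the likelihood:
  Arden: 0.072 × 0.028 = 0.002016
  Eyre: 0.09 × 0.01 = 0.0009
  Cato: 0.3575 × 0.12 = 0.0429
  Dunn: 0.146 × 0.1 = 0.0146
  Bell: 0.07 × 0.065 = 0.00455
Sum = 0.064966.
P(Eyre | evidence) = 0.0009 / 0.064966 ≈ 0.014.

0.014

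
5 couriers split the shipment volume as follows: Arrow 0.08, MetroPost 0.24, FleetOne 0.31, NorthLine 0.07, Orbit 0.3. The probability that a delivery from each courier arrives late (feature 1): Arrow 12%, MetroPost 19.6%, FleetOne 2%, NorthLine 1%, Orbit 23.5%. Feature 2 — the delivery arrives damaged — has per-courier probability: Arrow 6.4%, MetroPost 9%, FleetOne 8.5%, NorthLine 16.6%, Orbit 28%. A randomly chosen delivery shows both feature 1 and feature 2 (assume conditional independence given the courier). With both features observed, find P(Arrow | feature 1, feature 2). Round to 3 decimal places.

0.024

Unnormalized posteriors (prior × likelihood):
  Arrow: 0.08 × 0.12 × 0.064 = 0.0006144
  MetroPost: 0.24 × 0.196 × 0.09 = 0.0042336
  FleetOne: 0.31 × 0.02 × 0.085 = 0.000527
  NorthLine: 0.07 × 0.01 × 0.166 = 0.0001162
  Orbit: 0.3 × 0.235 × 0.28 = 0.01974
Normalizing constant = 0.0252312.
P(Arrow | evidence) = 0.0006144 / 0.0252312 ≈ 0.024.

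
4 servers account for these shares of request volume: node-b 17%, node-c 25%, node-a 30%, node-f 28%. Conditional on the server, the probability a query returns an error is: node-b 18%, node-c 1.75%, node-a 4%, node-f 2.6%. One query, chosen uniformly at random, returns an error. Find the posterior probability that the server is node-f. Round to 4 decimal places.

0.1342

By Bayes' rule, posterior ∝ prior × likelihood:
  node-b: 0.17 × 0.18 = 0.0306
  node-c: 0.25 × 0.0175 = 0.004375
  node-a: 0.3 × 0.04 = 0.012
  node-f: 0.28 × 0.026 = 0.00728
Total = 0.054255.
P(node-f | evidence) = 0.00728 / 0.054255 ≈ 0.1342.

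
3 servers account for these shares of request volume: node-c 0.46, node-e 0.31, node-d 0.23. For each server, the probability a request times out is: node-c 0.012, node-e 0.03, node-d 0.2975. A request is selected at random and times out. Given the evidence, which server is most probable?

node-d

By Bayes' rule, posterior ∝ prior × likelihood:
  node-c: 0.46 × 0.012 = 0.00552
  node-e: 0.31 × 0.03 = 0.0093
  node-d: 0.23 × 0.2975 = 0.068425
Normalizing constant = 0.083245.
Largest term belongs to node-d, so node-d is most probable.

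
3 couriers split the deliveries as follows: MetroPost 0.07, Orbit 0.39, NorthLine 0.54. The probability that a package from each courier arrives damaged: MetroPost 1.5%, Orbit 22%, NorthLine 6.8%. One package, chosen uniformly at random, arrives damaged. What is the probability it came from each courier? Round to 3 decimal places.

Compute prior × likelihood for every hypothesis:
  MetroPost: 0.07 × 0.015 = 0.00105
  Orbit: 0.39 × 0.22 = 0.0858
  NorthLine: 0.54 × 0.068 = 0.03672
Total = 0.12357.
P(MetroPost | damaged) = 0.00105/0.12357 ≈ 0.008
P(Orbit | damaged) = 0.0858/0.12357 ≈ 0.694
P(NorthLine | damaged) = 0.03672/0.12357 ≈ 0.297

MetroPost 0.008, Orbit 0.694, NorthLine 0.297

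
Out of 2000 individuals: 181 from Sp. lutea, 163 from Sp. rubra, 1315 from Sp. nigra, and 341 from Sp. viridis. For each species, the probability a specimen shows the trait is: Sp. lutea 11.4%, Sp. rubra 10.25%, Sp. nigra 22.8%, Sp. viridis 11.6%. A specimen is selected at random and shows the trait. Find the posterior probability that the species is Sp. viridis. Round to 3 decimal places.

Unnormalized posteriors (prior × likelihood):
  Sp. lutea: 0.0905 × 0.114 = 0.010317
  Sp. rubra: 0.0815 × 0.1025 = 0.00835375
  Sp. nigra: 0.6575 × 0.228 = 0.14991
  Sp. viridis: 0.1705 × 0.116 = 0.019778
Sum = 0.18835875.
P(Sp. viridis | evidence) = 0.019778 / 0.18835875 ≈ 0.105.

0.105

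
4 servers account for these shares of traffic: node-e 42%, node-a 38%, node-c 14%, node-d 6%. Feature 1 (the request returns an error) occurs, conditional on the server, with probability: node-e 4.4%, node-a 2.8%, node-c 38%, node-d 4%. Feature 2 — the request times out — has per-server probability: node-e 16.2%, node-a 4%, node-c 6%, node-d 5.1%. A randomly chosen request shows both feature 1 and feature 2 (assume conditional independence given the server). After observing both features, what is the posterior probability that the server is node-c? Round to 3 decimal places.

Compute prior × likelihood for every hypothesis:
  node-e: 0.42 × 0.044 × 0.162 = 0.00299376
  node-a: 0.38 × 0.028 × 0.04 = 0.0004256
  node-c: 0.14 × 0.38 × 0.06 = 0.003192
  node-d: 0.06 × 0.04 × 0.051 = 0.0001224
Sum = 0.00673376.
P(node-c | evidence) = 0.003192 / 0.00673376 ≈ 0.474.

0.474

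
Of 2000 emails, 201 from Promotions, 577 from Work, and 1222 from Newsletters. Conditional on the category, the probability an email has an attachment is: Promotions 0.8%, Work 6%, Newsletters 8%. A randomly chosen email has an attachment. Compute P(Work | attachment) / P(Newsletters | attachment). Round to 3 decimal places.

Unnormalized posteriors (prior × likelihood):
  Promotions: 0.1005 × 0.008 = 0.000804
  Work: 0.2885 × 0.06 = 0.01731
  Newsletters: 0.611 × 0.08 = 0.04888
Total = 0.066994.
The ratio is 0.01731 / 0.04888 (the normalizer cancels) = 0.354.

0.354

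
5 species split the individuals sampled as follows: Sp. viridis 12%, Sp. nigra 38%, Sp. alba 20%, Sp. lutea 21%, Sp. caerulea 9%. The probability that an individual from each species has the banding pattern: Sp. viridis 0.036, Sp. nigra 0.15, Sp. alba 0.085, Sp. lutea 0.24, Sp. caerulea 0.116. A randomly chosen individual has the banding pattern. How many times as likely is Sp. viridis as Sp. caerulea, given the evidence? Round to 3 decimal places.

0.414

Compute prior × likelihood for every hypothesis:
  Sp. viridis: 0.12 × 0.036 = 0.00432
  Sp. nigra: 0.38 × 0.15 = 0.057
  Sp. alba: 0.2 × 0.085 = 0.017
  Sp. lutea: 0.21 × 0.24 = 0.0504
  Sp. caerulea: 0.09 × 0.116 = 0.01044
Normalizing constant = 0.13916.
The ratio is 0.00432 / 0.01044 (the normalizer cancels) = 0.414.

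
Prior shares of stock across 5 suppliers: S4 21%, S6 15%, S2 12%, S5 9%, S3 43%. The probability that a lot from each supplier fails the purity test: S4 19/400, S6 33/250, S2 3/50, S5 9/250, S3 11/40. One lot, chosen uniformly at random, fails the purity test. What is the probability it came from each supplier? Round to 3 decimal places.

S4 0.063, S6 0.125, S2 0.045, S5 0.020, S3 0.746

By Bayes' rule, posterior ∝ prior × likelihood:
  S4: 0.21 × 0.0475 = 0.009975
  S6: 0.15 × 0.132 = 0.0198
  S2: 0.12 × 0.06 = 0.0072
  S5: 0.09 × 0.036 = 0.00324
  S3: 0.43 × 0.275 = 0.11825
Total = 0.158465.
P(S4 | off-spec) = 0.009975/0.158465 ≈ 0.063
P(S6 | off-spec) = 0.0198/0.158465 ≈ 0.125
P(S2 | off-spec) = 0.0072/0.158465 ≈ 0.045
P(S5 | off-spec) = 0.00324/0.158465 ≈ 0.020
P(S3 | off-spec) = 0.11825/0.158465 ≈ 0.746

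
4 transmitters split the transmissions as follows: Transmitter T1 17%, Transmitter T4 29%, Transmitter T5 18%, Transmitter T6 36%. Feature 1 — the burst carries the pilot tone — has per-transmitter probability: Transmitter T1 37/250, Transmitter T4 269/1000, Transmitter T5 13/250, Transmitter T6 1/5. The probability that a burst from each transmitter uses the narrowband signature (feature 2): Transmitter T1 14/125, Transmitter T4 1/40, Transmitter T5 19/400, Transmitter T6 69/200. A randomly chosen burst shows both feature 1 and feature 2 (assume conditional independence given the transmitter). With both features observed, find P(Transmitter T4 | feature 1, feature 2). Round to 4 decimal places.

0.0649

Unnormalized posteriors (prior × likelihood):
  Transmitter T1: 0.17 × 0.148 × 0.112 = 0.00281792
  Transmitter T4: 0.29 × 0.269 × 0.025 = 0.00195025
  Transmitter T5: 0.18 × 0.052 × 0.0475 = 0.0004446
  Transmitter T6: 0.36 × 0.2 × 0.345 = 0.02484
Sum = 0.03005277.
P(Transmitter T4 | evidence) = 0.00195025 / 0.03005277 ≈ 0.0649.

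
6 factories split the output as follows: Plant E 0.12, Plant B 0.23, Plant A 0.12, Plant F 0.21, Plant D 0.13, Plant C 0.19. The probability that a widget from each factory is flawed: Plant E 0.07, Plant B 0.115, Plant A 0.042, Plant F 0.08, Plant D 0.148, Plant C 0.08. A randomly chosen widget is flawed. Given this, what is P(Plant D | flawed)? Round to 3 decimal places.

Unnormalized posteriors (prior × likelihood):
  Plant E: 0.12 × 0.07 = 0.0084
  Plant B: 0.23 × 0.115 = 0.02645
  Plant A: 0.12 × 0.042 = 0.00504
  Plant F: 0.21 × 0.08 = 0.0168
  Plant D: 0.13 × 0.148 = 0.01924
  Plant C: 0.19 × 0.08 = 0.0152
Total = 0.09113.
P(Plant D | evidence) = 0.01924 / 0.09113 ≈ 0.211.

0.211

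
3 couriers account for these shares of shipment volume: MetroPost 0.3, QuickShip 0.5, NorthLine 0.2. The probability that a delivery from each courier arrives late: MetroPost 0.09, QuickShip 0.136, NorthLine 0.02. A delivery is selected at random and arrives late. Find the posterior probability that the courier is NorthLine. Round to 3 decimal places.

By Bayes' rule, posterior ∝ prior × likelihood:
  MetroPost: 0.3 × 0.09 = 0.027
  QuickShip: 0.5 × 0.136 = 0.068
  NorthLine: 0.2 × 0.02 = 0.004
Total = 0.099.
P(NorthLine | evidence) = 0.004 / 0.099 ≈ 0.040.

0.040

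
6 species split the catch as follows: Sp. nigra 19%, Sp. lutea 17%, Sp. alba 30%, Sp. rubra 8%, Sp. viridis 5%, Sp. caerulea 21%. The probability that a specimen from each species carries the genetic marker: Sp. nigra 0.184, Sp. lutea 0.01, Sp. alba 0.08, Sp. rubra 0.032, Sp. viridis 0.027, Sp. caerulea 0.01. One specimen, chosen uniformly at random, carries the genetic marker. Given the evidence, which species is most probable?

Unnormalized posteriors (prior × likelihood):
  Sp. nigra: 0.19 × 0.184 = 0.03496
  Sp. lutea: 0.17 × 0.01 = 0.0017
  Sp. alba: 0.3 × 0.08 = 0.024
  Sp. rubra: 0.08 × 0.032 = 0.00256
  Sp. viridis: 0.05 × 0.027 = 0.00135
  Sp. caerulea: 0.21 × 0.01 = 0.0021
Total = 0.06667.
Largest term belongs to Sp. nigra, so Sp. nigra is most probable.

Sp. nigra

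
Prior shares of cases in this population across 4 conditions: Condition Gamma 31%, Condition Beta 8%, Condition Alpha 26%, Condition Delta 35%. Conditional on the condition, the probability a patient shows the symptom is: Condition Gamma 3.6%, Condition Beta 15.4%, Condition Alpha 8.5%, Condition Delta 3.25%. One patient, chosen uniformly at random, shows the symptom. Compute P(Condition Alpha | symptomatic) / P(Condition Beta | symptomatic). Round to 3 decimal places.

1.794

Unnormalized posteriors (prior × likelihood):
  Condition Gamma: 0.31 × 0.036 = 0.01116
  Condition Beta: 0.08 × 0.154 = 0.01232
  Condition Alpha: 0.26 × 0.085 = 0.0221
  Condition Delta: 0.35 × 0.0325 = 0.011375
Sum = 0.056955.
The ratio is 0.0221 / 0.01232 (the normalizer cancels) = 1.794.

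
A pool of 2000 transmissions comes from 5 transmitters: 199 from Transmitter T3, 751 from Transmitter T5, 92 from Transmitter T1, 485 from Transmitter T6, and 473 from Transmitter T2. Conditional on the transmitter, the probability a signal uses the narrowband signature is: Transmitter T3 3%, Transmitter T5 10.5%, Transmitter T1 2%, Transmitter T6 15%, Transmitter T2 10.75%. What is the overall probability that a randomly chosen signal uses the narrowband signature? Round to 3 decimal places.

0.105

By Bayes' rule, posterior ∝ prior × likelihood:
  Transmitter T3: 0.0995 × 0.03 = 0.002985
  Transmitter T5: 0.3755 × 0.105 = 0.0394275
  Transmitter T1: 0.046 × 0.02 = 0.00092
  Transmitter T6: 0.2425 × 0.15 = 0.036375
  Transmitter T2: 0.2365 × 0.1075 = 0.02542375
P(narrowband) = 0.002985 + 0.0394275 + 0.00092 + 0.036375 + 0.02542375 = 0.10513125 → 0.105.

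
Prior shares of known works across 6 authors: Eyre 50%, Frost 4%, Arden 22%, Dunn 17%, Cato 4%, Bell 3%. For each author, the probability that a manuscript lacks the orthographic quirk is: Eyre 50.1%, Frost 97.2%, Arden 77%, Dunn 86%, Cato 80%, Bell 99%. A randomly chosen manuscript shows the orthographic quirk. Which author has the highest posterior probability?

Taking complements, P(quirk | each) = Eyre 0.499, Frost 0.028, Arden 0.23, Dunn 0.14, Cato 0.2, Bell 0.01.
Prior × likelihood for each hypothesis:
  Eyre: 0.5 × 0.499 = 0.2495
  Frost: 0.04 × 0.028 = 0.00112
  Arden: 0.22 × 0.23 = 0.0506
  Dunn: 0.17 × 0.14 = 0.0238
  Cato: 0.04 × 0.2 = 0.008
  Bell: 0.03 × 0.01 = 0.0003
Normalizing constant = 0.33332.
Largest term belongs to Eyre, so Eyre is most probable.

Eyre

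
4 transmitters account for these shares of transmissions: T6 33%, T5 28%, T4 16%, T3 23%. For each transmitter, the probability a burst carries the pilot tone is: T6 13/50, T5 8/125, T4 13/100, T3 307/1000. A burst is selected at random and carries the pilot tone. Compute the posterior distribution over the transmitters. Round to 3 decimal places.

By Bayes' rule, posterior ∝ prior × likelihood:
  T6: 0.33 × 0.26 = 0.0858
  T5: 0.28 × 0.064 = 0.01792
  T4: 0.16 × 0.13 = 0.0208
  T3: 0.23 × 0.307 = 0.07061
Total = 0.19513.
P(T6 | pilot) = 0.0858/0.19513 ≈ 0.440
P(T5 | pilot) = 0.01792/0.19513 ≈ 0.092
P(T4 | pilot) = 0.0208/0.19513 ≈ 0.107
P(T3 | pilot) = 0.07061/0.19513 ≈ 0.362

T6 0.440, T5 0.092, T4 0.107, T3 0.362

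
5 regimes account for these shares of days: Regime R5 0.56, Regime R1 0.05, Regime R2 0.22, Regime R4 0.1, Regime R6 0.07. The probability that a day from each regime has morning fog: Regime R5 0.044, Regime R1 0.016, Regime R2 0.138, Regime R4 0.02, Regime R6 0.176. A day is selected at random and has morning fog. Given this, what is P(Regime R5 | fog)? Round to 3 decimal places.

Prior × likelihood for each hypothesis:
  Regime R5: 0.56 × 0.044 = 0.02464
  Regime R1: 0.05 × 0.016 = 0.0008
  Regime R2: 0.22 × 0.138 = 0.03036
  Regime R4: 0.1 × 0.02 = 0.002
  Regime R6: 0.07 × 0.176 = 0.01232
Sum = 0.07012.
P(Regime R5 | evidence) = 0.02464 / 0.07012 ≈ 0.351.

0.351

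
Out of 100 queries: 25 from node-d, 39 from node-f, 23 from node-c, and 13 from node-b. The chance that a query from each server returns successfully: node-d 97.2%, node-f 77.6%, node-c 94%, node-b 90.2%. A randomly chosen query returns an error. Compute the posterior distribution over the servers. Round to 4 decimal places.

node-d 0.0579, node-f 0.7226, node-c 0.1141, node-b 0.1054

Taking complements, P(error | each) = node-d 0.028, node-f 0.224, node-c 0.06, node-b 0.098.
Prior × likelihood for each hypothesis:
  node-d: 0.25 × 0.028 = 0.007
  node-f: 0.39 × 0.224 = 0.08736
  node-c: 0.23 × 0.06 = 0.0138
  node-b: 0.13 × 0.098 = 0.01274
Normalizing constant = 0.1209.
P(node-d | error) = 0.007/0.1209 ≈ 0.0579
P(node-f | error) = 0.08736/0.1209 ≈ 0.7226
P(node-c | error) = 0.0138/0.1209 ≈ 0.1141
P(node-b | error) = 0.01274/0.1209 ≈ 0.1054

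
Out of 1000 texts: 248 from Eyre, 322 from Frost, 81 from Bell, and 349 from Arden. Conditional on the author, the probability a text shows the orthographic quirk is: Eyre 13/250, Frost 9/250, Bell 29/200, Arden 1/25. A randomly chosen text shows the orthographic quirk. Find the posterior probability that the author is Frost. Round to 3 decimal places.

Unnormalized posteriors (prior × likelihood):
  Eyre: 0.248 × 0.052 = 0.012896
  Frost: 0.322 × 0.036 = 0.011592
  Bell: 0.081 × 0.145 = 0.011745
  Arden: 0.349 × 0.04 = 0.01396
Sum = 0.050193.
P(Frost | evidence) = 0.011592 / 0.050193 ≈ 0.231.

0.231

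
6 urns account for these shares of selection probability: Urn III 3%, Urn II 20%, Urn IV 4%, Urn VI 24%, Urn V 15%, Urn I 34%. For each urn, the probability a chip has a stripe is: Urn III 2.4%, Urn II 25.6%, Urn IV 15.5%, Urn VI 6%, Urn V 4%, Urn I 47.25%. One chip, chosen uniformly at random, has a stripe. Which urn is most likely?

Prior × likelihood for each hypothesis:
  Urn III: 0.03 × 0.024 = 0.00072
  Urn II: 0.2 × 0.256 = 0.0512
  Urn IV: 0.04 × 0.155 = 0.0062
  Urn VI: 0.24 × 0.06 = 0.0144
  Urn V: 0.15 × 0.04 = 0.006
  Urn I: 0.34 × 0.4725 = 0.16065
Normalizing constant = 0.23917.
Largest term belongs to Urn I, so Urn I is most probable.

Urn I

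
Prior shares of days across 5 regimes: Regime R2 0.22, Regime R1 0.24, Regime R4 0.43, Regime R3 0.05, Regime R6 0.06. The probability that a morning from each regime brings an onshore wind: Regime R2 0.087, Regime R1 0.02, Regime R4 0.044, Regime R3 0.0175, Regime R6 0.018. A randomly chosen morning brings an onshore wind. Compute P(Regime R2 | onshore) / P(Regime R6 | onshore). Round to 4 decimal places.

17.7222

By Bayes' rule, posterior ∝ prior × likelihood:
  Regime R2: 0.22 × 0.087 = 0.01914
  Regime R1: 0.24 × 0.02 = 0.0048
  Regime R4: 0.43 × 0.044 = 0.01892
  Regime R3: 0.05 × 0.0175 = 0.000875
  Regime R6: 0.06 × 0.018 = 0.00108
Total = 0.044815.
The ratio is 0.01914 / 0.00108 (the normalizer cancels) = 17.7222.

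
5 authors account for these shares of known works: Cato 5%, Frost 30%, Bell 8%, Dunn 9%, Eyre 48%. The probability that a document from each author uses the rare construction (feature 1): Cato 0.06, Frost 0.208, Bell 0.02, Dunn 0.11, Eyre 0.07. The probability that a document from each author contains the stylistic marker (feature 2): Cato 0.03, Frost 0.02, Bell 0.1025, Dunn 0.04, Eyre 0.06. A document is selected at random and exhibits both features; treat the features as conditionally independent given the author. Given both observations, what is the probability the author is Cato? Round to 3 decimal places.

0.023

Unnormalized posteriors (prior × likelihood):
  Cato: 0.05 × 0.06 × 0.03 = 0.00009
  Frost: 0.3 × 0.208 × 0.02 = 0.001248
  Bell: 0.08 × 0.02 × 0.1025 = 0.000164
  Dunn: 0.09 × 0.11 × 0.04 = 0.000396
  Eyre: 0.48 × 0.07 × 0.06 = 0.002016
Total = 0.003914.
P(Cato | evidence) = 0.00009 / 0.003914 ≈ 0.023.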